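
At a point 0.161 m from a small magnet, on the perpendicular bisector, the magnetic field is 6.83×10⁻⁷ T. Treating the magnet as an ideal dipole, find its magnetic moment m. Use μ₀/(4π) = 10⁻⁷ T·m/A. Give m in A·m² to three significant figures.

In the equatorial plane B = (μ₀/4π)·m/r³, so m = Br³·4π/(μ₀).
m = (6.83×10⁻⁷)·(0.161)³ / (10⁻⁷) = 0.02850 A·m².

m ≈ 0.0285 A·m²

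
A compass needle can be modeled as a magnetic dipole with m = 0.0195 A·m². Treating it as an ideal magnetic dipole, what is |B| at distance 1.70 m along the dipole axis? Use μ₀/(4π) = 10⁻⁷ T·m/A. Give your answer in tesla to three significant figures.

B ≈ 7.94×10⁻¹⁰ T

On axis B = (μ₀/4π)·2m/r³.
B = 2·(10⁻⁷)·(0.0195) / (1.70)³ = 7.938×10⁻¹⁰ T.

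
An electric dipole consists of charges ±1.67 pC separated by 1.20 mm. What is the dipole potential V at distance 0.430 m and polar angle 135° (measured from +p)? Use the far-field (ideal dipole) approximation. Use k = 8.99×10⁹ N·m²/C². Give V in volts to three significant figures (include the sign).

Dipole moment p = qd = (1.67×10⁻¹² C)(0.00120 m) = 2.004×10⁻¹⁵ C·m.
The dipole potential is V = kp cosθ / r².
V = (8.99×10⁹)(2.004×10⁻¹⁵)·cos135° / (0.430)² = -6.890×10⁻⁵ V.

V ≈ -6.89×10⁻⁵ V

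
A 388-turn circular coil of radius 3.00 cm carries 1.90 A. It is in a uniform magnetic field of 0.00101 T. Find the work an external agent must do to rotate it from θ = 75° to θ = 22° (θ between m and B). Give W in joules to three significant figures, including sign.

W ≈ -0.00141 J

m = NIA = NIπa² = 388·(1.90)·π·(0.0300)² = 2.084 A·m².
W_ext = ΔU = −mB cosθ₂ + mB cosθ₁ = mB(cosθ₁ − cosθ₂).
W = (2.084)(0.00101)·(cos75° − cos22°) = (0.002105)·(-0.6684) = -0.001407 J.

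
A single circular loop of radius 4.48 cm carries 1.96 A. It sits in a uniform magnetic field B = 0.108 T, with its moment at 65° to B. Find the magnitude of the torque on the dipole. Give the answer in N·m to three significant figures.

Magnetic moment m = IA = Iπa² = (1.96)·π·(0.0448)² = 0.01236 A·m².
Torque on a magnetic dipole: τ = mB sinθ.
τ = (0.01236)(0.108)·sin65° = 0.001210 N·m.

τ ≈ 0.00121 N·m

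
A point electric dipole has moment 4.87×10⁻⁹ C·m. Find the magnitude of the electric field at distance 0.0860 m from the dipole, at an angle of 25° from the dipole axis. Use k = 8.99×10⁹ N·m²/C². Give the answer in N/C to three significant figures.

At angle θ the dipole field magnitude is E = (kp/r³)·√(1 + 3cos²θ).
kp/r³ = (8.99×10⁹)(4.87×10⁻⁹) / (0.0860)³ = 6.883×10⁴ N/C.
√(1 + 3cos²25°) = √(1 + 3·0.8214) = √3.4642 ≈ 1.8612.
E ≈ 6.883×10⁴ × 1.861 = 1.281×10⁵ N/C.

E ≈ 1.28×10⁵ N/C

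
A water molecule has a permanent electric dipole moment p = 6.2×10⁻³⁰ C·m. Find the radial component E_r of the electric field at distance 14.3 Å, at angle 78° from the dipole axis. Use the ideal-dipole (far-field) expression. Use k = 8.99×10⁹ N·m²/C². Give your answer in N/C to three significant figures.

E_r ≈ 7.93×10⁶ N/C

For a dipole, E_r = (2kp cosθ)/r³.
kp/r³ = (8.99×10⁹)(6.20×10⁻³⁰)/(1.43×10⁻⁹)³ = 1.906×10⁷ N/C.
E_r = 2·1.906×10⁷·cos78° = 7.926×10⁶ N/C.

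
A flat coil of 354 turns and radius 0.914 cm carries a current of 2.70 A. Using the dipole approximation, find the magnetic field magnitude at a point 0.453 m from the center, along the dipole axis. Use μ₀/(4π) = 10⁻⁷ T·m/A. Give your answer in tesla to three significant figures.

m = NIA = NIπa² = 354·(2.70)·π·(0.00914)² = 0.2508 A·m².
On axis B = (μ₀/4π)·2m/r³.
B = 2·(10⁻⁷)·(0.2508) / (0.453)³ = 5.396×10⁻⁷ T.

B ≈ 5.40×10⁻⁷ T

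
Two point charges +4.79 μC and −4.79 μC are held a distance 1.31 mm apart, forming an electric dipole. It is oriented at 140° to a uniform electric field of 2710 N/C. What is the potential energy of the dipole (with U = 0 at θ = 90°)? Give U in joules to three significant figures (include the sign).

Dipole moment p = qd = (4.79×10⁻⁶ C)(0.00131 m) = 6.275×10⁻⁹ C·m.
U = −p·E = −pE cosθ.
U = −(6.275×10⁻⁹)(2710)·cos140° = 1.303×10⁻⁵ J.

U ≈ 1.30×10⁻⁵ J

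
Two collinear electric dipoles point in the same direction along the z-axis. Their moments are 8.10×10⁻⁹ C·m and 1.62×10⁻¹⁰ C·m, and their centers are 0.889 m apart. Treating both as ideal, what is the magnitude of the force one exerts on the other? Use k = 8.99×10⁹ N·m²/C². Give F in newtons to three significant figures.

F ≈ 1.13×10⁻⁷ N

On-axis field of dipole 1 at distance r: E = 2kp₁/r³. Force on dipole 2 is F = p₂·dE/dr (gradient along axis).
dE/dr = −6kp₁/r⁴, so |F| = 6kp₁p₂/r⁴ (attractive for aligned moments).
F = 6(8.99×10⁹)(8.10×10⁻⁹)(1.62×10⁻¹⁰)/(0.889)⁴ = 1.133×10⁻⁷ N.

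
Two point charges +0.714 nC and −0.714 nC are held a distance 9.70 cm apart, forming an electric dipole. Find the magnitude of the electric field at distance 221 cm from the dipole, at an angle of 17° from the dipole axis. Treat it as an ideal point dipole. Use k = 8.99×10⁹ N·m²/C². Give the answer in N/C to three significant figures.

Dipole moment p = qd = (7.14×10⁻¹⁰ C)(0.0970 m) = 6.926×10⁻¹¹ C·m.
At angle θ the dipole field magnitude is E = (kp/r³)·√(1 + 3cos²θ).
kp/r³ = (8.99×10⁹)(6.926×10⁻¹¹) / (2.21)³ = 0.05769 N/C.
√(1 + 3cos²17°) = √(1 + 3·0.9145) = √3.7436 ≈ 1.9348.
E ≈ 0.05769 × 1.935 = 0.1116 N/C.

E ≈ 0.112 N/C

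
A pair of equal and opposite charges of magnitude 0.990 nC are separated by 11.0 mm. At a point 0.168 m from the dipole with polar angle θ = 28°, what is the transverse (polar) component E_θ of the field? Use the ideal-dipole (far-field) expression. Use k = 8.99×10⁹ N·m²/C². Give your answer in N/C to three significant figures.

Dipole moment p = qd = (9.90×10⁻¹⁰ C)(0.0110 m) = 1.089×10⁻¹¹ C·m.
For a dipole, E_θ = (kp sinθ)/r³.
kp/r³ = (8.99×10⁹)(1.089×10⁻¹¹)/(0.168)³ = 20.65 N/C.
E_θ = 20.65·sin28° = 9.693 N/C.

E_θ ≈ 9.69 N/C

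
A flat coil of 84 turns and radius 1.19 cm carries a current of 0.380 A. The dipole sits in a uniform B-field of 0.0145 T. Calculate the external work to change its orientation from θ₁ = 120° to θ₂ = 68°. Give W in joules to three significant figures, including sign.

m = NIA = NIπa² = 84·(0.380)·π·(0.0119)² = 0.0142 A·m².
W_ext = ΔU = −mB cosθ₂ + mB cosθ₁ = mB(cosθ₁ − cosθ₂).
W = (0.0142)(0.0145)·(cos120° − cos68°) = (2.059×10⁻⁴)·(-0.8746) = -1.801×10⁻⁴ J.

W ≈ -1.80×10⁻⁴ J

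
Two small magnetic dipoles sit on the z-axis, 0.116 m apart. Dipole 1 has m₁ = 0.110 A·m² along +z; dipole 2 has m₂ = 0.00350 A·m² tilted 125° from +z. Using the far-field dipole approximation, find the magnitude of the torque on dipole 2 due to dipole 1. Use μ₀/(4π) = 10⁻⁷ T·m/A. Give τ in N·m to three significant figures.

τ ≈ 4.04×10⁻⁸ N·m

Dipole B is on the axis of dipole A, so B₁ there is axial: B₁ = (μ₀/4π)·2m₁/r³ along +z.
B₁ = 2(10⁻⁷)(0.110)/(0.116)³ = 1.409×10⁻⁵ T.
τ = m₂ B₁ sinθ.
τ = (0.00350)(1.409×10⁻⁵)·sin125° = 4.041×10⁻⁸ N·m.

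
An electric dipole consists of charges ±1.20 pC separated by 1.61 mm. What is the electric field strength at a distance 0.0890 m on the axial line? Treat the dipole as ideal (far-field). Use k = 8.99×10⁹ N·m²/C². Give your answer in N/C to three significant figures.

E ≈ 0.0493 N/C

Dipole moment p = qd = (1.20×10⁻¹² C)(0.00161 m) = 1.932×10⁻¹⁵ C·m.
On the dipole axis E = 2kp/r³.
E = 2·(8.99×10⁹)(1.932×10⁻¹⁵) / (0.0890)³ = 0.04928 N/C.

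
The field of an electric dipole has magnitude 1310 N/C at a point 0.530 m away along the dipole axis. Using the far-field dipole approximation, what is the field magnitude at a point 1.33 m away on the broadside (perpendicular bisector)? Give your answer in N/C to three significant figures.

Dipole fields scale as 1/r³ in the far field.
The axial field is twice the equatorial field at the same r, so the geometry factor is 1/2.
E₂ = E₁ · (1/2) · (r₁/r₂)³ = 1310 · 0.5 · (0.530/1.33)³.
(r₁/r₂)³ = (0.3985)³ = 0.06328.
E₂ ≈ 41.45 N/C.

E ≈ 41.4 N/C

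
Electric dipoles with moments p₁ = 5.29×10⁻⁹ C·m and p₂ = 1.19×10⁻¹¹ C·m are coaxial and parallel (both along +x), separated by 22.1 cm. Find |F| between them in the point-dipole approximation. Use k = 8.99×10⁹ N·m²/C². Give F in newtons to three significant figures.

On-axis field of dipole 1 at distance r: E = 2kp₁/r³. Force on dipole 2 is F = p₂·dE/dr (gradient along axis).
dE/dr = −6kp₁/r⁴, so |F| = 6kp₁p₂/r⁴ (attractive for aligned moments).
F = 6(8.99×10⁹)(5.29×10⁻⁹)(1.19×10⁻¹¹)/(0.221)⁴ = 1.423×10⁻⁶ N.

F ≈ 1.42×10⁻⁶ N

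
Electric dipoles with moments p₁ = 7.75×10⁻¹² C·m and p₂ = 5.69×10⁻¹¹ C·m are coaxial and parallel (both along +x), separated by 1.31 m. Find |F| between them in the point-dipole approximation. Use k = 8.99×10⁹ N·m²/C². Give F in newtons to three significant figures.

F ≈ 8.08×10⁻¹² N

On-axis field of dipole 1 at distance r: E = 2kp₁/r³. Force on dipole 2 is F = p₂·dE/dr (gradient along axis).
dE/dr = −6kp₁/r⁴, so |F| = 6kp₁p₂/r⁴ (attractive for aligned moments).
F = 6(8.99×10⁹)(7.75×10⁻¹²)(5.69×10⁻¹¹)/(1.31)⁴ = 8.077×10⁻¹² N.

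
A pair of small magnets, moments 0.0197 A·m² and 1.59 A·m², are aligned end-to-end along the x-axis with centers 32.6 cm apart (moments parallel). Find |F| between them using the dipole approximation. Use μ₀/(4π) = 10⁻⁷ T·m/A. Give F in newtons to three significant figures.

F ≈ 1.66×10⁻⁶ N

On-axis B of dipole 1: B = (μ₀/4π)·2m₁/r³. Force on dipole 2: F = m₂·dB/dr.
dB/dr = −(μ₀/4π)·6m₁/r⁴, so |F| = (μ₀/4π)·6m₁m₂/r⁴.
F = 6(10⁻⁷)(0.0197)(1.59)/(0.326)⁴ = 1.664×10⁻⁶ N.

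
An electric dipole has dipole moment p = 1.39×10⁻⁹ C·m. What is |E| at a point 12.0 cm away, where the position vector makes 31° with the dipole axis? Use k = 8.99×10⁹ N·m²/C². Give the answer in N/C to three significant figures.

E ≈ 1.29×10⁴ N/C

At angle θ the dipole field magnitude is E = (kp/r³)·√(1 + 3cos²θ).
kp/r³ = (8.99×10⁹)(1.39×10⁻⁹) / (0.120)³ = 7232 N/C.
√(1 + 3cos²31°) = √(1 + 3·0.7347) = √3.2042 ≈ 1.7900.
E ≈ 7232 × 1.790 = 1.294×10⁴ N/C.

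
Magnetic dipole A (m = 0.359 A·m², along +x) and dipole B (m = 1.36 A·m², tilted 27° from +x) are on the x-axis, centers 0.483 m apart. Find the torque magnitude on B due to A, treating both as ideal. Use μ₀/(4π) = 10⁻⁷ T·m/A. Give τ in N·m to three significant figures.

Dipole B is on the axis of dipole A, so B₁ there is axial: B₁ = (μ₀/4π)·2m₁/r³ along +x.
B₁ = 2(10⁻⁷)(0.359)/(0.483)³ = 6.372×10⁻⁷ T.
τ = m₂ B₁ sinθ.
τ = (1.36)(6.372×10⁻⁷)·sin27° = 3.934×10⁻⁷ N·m.

τ ≈ 3.93×10⁻⁷ N·m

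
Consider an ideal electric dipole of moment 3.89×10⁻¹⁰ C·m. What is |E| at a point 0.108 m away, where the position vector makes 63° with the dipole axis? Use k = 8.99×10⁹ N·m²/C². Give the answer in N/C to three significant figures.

At angle θ the dipole field magnitude is E = (kp/r³)·√(1 + 3cos²θ).
kp/r³ = (8.99×10⁹)(3.89×10⁻¹⁰) / (0.108)³ = 2776 N/C.
√(1 + 3cos²63°) = √(1 + 3·0.2061) = √1.6183 ≈ 1.2721.
E ≈ 2776 × 1.272 = 3532 N/C.

E ≈ 3530 N/C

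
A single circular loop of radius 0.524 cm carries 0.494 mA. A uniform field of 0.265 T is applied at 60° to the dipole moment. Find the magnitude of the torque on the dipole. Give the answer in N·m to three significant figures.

Magnetic moment m = IA = Iπa² = (4.94×10⁻⁴)·π·(0.00524)² = 4.261×10⁻⁸ A·m².
Torque on a magnetic dipole: τ = mB sinθ.
τ = (4.261×10⁻⁸)(0.265)·sin60° = 9.779×10⁻⁹ N·m.

τ ≈ 9.78×10⁻⁹ N·m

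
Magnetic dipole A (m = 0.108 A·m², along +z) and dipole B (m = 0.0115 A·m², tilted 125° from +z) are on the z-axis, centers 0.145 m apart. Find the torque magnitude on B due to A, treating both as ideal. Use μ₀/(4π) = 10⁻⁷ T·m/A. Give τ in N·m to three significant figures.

τ ≈ 6.67×10⁻⁸ N·m

Dipole B is on the axis of dipole A, so B₁ there is axial: B₁ = (μ₀/4π)·2m₁/r³ along +z.
B₁ = 2(10⁻⁷)(0.108)/(0.145)³ = 7.085×10⁻⁶ T.
τ = m₂ B₁ sinθ.
τ = (0.0115)(7.085×10⁻⁶)·sin125° = 6.674×10⁻⁸ N·m.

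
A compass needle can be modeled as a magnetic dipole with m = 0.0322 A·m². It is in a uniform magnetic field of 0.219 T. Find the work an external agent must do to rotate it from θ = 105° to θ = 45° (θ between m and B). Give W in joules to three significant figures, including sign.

W ≈ -0.00681 J

W_ext = ΔU = −mB cosθ₂ + mB cosθ₁ = mB(cosθ₁ − cosθ₂).
W = (0.0322)(0.219)·(cos105° − cos45°) = (0.007052)·(-0.9659) = -0.006812 J.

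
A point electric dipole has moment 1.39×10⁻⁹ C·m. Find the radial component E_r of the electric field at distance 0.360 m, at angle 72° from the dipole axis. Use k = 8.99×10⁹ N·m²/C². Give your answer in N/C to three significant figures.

E_r ≈ 166 N/C

For a dipole, E_r = (2kp cosθ)/r³.
kp/r³ = (8.99×10⁹)(1.39×10⁻⁹)/(0.360)³ = 267.8 N/C.
E_r = 2·267.8·cos72° = 165.5 N/C.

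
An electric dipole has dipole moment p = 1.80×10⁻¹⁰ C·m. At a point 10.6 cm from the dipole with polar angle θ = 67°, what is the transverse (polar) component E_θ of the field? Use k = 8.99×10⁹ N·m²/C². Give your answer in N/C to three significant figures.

For a dipole, E_θ = (kp sinθ)/r³.
kp/r³ = (8.99×10⁹)(1.80×10⁻¹⁰)/(0.106)³ = 1359 N/C.
E_θ = 1359·sin67° = 1251 N/C.

E_θ ≈ 1250 N/C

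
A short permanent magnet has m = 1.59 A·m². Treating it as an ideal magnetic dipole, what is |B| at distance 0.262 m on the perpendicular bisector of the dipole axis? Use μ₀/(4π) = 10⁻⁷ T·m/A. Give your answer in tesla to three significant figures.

B ≈ 8.84×10⁻⁶ T

In the equatorial plane B = (μ₀/4π)·m/r³ (half the axial value).
B = (10⁻⁷)·(1.59) / (0.262)³ = 8.841×10⁻⁶ T.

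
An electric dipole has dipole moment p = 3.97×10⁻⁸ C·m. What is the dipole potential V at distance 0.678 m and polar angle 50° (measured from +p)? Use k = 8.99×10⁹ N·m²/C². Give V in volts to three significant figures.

The dipole potential is V = kp cosθ / r².
V = (8.99×10⁹)(3.97×10⁻⁸)·cos50° / (0.678)² = 499.1 V.

V ≈ 499 V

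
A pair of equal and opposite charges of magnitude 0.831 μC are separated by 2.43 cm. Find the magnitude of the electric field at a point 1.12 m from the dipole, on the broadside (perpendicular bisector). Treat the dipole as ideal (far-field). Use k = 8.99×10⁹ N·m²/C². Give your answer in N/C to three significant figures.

E ≈ 129 N/C

Dipole moment p = qd = (8.31×10⁻⁷ C)(0.0243 m) = 2.019×10⁻⁸ C·m.
In the equatorial plane E = kp/r³.
E = (8.99×10⁹)(2.019×10⁻⁸) / (1.12)³ = 129.2 N/C.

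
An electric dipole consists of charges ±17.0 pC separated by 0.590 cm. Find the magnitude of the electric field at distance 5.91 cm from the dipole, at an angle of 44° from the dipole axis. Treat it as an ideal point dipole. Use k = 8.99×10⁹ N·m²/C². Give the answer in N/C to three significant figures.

E ≈ 6.98 N/C

Dipole moment p = qd = (1.70×10⁻¹¹ C)(0.00590 m) = 1.003×10⁻¹³ C·m.
At angle θ the dipole field magnitude is E = (kp/r³)·√(1 + 3cos²θ).
kp/r³ = (8.99×10⁹)(1.003×10⁻¹³) / (0.0591)³ = 4.368 N/C.
√(1 + 3cos²44°) = √(1 + 3·0.5174) = √2.5523 ≈ 1.5976.
E ≈ 4.368 × 1.598 = 6.979 N/C.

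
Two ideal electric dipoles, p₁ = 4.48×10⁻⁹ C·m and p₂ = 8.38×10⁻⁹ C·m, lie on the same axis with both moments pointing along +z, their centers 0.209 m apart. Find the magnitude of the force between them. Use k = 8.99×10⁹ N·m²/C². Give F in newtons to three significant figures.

F ≈ 0.00106 N

On-axis field of dipole 1 at distance r: E = 2kp₁/r³. Force on dipole 2 is F = p₂·dE/dr (gradient along axis).
dE/dr = −6kp₁/r⁴, so |F| = 6kp₁p₂/r⁴ (attractive for aligned moments).
F = 6(8.99×10⁹)(4.48×10⁻⁹)(8.38×10⁻⁹)/(0.209)⁴ = 0.001061 N.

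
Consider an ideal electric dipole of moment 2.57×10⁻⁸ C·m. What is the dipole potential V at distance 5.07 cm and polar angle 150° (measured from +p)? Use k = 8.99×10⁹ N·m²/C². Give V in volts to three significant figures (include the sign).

The dipole potential is V = kp cosθ / r².
V = (8.99×10⁹)(2.57×10⁻⁸)·cos150° / (0.0507)² = -7.784×10⁴ V.

V ≈ -7.78×10⁴ V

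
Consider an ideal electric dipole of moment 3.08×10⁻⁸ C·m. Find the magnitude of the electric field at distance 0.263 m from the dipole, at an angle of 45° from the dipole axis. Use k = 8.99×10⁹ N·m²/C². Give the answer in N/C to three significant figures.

At angle θ the dipole field magnitude is E = (kp/r³)·√(1 + 3cos²θ).
kp/r³ = (8.99×10⁹)(3.08×10⁻⁸) / (0.263)³ = 1.522×10⁴ N/C.
√(1 + 3cos²45°) = √(1 + 3·0.5000) = √2.5000 ≈ 1.5811.
E ≈ 1.522×10⁴ × 1.581 = 2.407×10⁴ N/C.

E ≈ 2.41×10⁴ N/C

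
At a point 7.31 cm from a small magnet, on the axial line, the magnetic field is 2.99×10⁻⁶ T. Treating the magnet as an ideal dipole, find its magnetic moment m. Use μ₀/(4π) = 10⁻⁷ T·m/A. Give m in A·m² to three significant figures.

m ≈ 0.00584 A·m²

On axis B = (μ₀/4π)·2m/r³, so m = Br³·4π/(μ₀·2).
m = (2.99×10⁻⁶)·(0.0731)³ / (2·10⁻⁷) = 0.005840 A·m².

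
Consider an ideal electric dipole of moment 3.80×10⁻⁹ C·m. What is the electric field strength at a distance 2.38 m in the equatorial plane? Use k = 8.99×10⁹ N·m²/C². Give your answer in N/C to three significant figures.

E ≈ 2.53 N/C

On the perpendicular bisector E = kp/r³ (half the axial value at the same distance).
E = (8.99×10⁹)(3.80×10⁻⁹) / (2.38)³ = 2.534 N/C.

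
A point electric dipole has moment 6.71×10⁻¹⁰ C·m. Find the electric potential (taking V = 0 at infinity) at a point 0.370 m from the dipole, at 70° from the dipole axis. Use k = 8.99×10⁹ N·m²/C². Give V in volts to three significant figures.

V ≈ 15.1 V

The dipole potential is V = kp cosθ / r².
V = (8.99×10⁹)(6.71×10⁻¹⁰)·cos70° / (0.370)² = 15.07 V.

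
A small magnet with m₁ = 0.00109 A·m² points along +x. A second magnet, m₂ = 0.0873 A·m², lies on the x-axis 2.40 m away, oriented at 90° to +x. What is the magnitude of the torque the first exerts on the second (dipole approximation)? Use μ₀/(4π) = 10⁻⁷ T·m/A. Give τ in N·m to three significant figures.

τ ≈ 1.38×10⁻¹² N·m

Dipole B is on the axis of dipole A, so B₁ there is axial: B₁ = (μ₀/4π)·2m₁/r³ along +x.
B₁ = 2(10⁻⁷)(0.00109)/(2.40)³ = 1.577×10⁻¹¹ T.
τ = m₂ B₁ sinθ.
τ = (0.0873)(1.577×10⁻¹¹)·sin90° = 1.377×10⁻¹² N·m.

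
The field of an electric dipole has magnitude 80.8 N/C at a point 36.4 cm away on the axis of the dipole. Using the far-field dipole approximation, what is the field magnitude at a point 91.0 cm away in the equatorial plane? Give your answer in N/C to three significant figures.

E ≈ 2.59 N/C

Dipole fields scale as 1/r³ in the far field.
The axial field is twice the equatorial field at the same r, so the geometry factor is 1/2.
E₂ = E₁ · (1/2) · (r₁/r₂)³ = 80.8 · 0.5 · (36.4/91.0)³.
(r₁/r₂)³ = (0.4)³ = 0.064.
E₂ ≈ 2.586 N/C.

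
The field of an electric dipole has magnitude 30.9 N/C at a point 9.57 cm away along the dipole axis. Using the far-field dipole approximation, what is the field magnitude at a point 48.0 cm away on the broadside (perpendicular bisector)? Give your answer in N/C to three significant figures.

E ≈ 0.122 N/C

Dipole fields scale as 1/r³ in the far field.
The axial field is twice the equatorial field at the same r, so the geometry factor is 1/2.
E₂ = E₁ · (1/2) · (r₁/r₂)³ = 30.9 · 0.5 · (9.57/48.0)³.
(r₁/r₂)³ = (0.1994)³ = 0.007925.
E₂ ≈ 0.1224 N/C.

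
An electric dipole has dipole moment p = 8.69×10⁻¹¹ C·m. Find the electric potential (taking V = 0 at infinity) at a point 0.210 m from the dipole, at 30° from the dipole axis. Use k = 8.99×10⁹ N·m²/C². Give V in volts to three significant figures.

The dipole potential is V = kp cosθ / r².
V = (8.99×10⁹)(8.69×10⁻¹¹)·cos30° / (0.210)² = 15.34 V.

V ≈ 15.3 V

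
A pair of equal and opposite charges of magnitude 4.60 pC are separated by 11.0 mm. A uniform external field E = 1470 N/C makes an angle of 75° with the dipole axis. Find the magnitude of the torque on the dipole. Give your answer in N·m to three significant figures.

τ ≈ 7.18×10⁻¹¹ N·m

Dipole moment p = qd = (4.60×10⁻¹² C)(0.0110 m) = 5.06×10⁻¹⁴ C·m.
Torque on an electric dipole: τ = pE sinθ.
τ = (5.06×10⁻¹⁴)(1470)·sin75° = 7.185×10⁻¹¹ N·m.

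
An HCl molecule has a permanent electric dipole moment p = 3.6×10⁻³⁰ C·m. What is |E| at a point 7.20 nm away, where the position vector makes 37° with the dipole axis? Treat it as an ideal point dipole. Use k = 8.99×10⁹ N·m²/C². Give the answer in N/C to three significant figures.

At angle θ the dipole field magnitude is E = (kp/r³)·√(1 + 3cos²θ).
kp/r³ = (8.99×10⁹)(3.60×10⁻³⁰) / (7.20×10⁻⁹)³ = 8.671×10⁴ N/C.
√(1 + 3cos²37°) = √(1 + 3·0.6378) = √2.9135 ≈ 1.7069.
E ≈ 8.671×10⁴ × 1.707 = 1.480×10⁵ N/C.

E ≈ 1.48×10⁵ N/C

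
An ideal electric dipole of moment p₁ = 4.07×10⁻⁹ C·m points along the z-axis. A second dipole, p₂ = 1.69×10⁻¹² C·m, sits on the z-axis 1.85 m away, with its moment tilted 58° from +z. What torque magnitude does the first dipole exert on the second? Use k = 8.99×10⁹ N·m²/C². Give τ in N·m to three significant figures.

τ ≈ 1.66×10⁻¹¹ N·m

The second dipole sits on the axis of the first, so the field there is axial: E₁ = 2kp₁/r³ along +z.
E₁ = 2(8.99×10⁹)(4.07×10⁻⁹)/(1.85)³ = 11.56 N/C.
Torque on the second dipole: τ = p₂ E₁ sinθ.
τ = (1.69×10⁻¹²)(11.56)·sin58° = 1.656×10⁻¹¹ N·m.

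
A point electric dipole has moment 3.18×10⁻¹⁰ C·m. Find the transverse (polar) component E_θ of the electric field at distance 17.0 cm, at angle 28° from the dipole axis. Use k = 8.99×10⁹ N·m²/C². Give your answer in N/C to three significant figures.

E_θ ≈ 273 N/C

For a dipole, E_θ = (kp sinθ)/r³.
kp/r³ = (8.99×10⁹)(3.18×10⁻¹⁰)/(0.170)³ = 581.9 N/C.
E_θ = 581.9·sin28° = 273.2 N/C.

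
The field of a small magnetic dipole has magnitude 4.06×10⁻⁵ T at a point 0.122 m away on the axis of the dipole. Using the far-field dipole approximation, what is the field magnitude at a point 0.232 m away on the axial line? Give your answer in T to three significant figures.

Dipole fields scale as 1/r³ in the far field; the geometry is the same at both points.
B₂ = B₁ · (r₁/r₂)³ = 4.06×10⁻⁵ · (0.122/0.232)³.
(r₁/r₂)³ = (0.5259)³ = 0.1454.
B₂ ≈ 5.904×10⁻⁶ T.

B ≈ 5.90×10⁻⁶ T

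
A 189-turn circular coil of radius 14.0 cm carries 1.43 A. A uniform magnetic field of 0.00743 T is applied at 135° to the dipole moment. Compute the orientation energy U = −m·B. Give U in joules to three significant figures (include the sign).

m = NIA = NIπa² = 189·(1.43)·π·(0.140)² = 16.64 A·m².
U = −m·B = −mB cosθ.
U = −(16.64)(0.00743)·cos135° = 0.08742 J.

U ≈ 0.0874 J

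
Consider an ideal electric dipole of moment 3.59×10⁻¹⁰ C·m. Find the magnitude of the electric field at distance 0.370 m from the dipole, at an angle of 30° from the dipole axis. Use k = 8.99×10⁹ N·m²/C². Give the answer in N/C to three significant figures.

At angle θ the dipole field magnitude is E = (kp/r³)·√(1 + 3cos²θ).
kp/r³ = (8.99×10⁹)(3.59×10⁻¹⁰) / (0.370)³ = 63.72 N/C.
√(1 + 3cos²30°) = √(1 + 3·0.7500) = √3.2500 ≈ 1.8028.
E ≈ 63.72 × 1.803 = 114.9 N/C.

E ≈ 115 N/C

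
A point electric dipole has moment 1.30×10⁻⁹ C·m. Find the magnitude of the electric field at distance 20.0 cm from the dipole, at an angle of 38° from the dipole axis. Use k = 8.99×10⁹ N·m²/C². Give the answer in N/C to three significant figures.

At angle θ the dipole field magnitude is E = (kp/r³)·√(1 + 3cos²θ).
kp/r³ = (8.99×10⁹)(1.30×10⁻⁹) / (0.200)³ = 1461 N/C.
√(1 + 3cos²38°) = √(1 + 3·0.6210) = √2.8629 ≈ 1.6920.
E ≈ 1461 × 1.692 = 2472 N/C.

E ≈ 2470 N/C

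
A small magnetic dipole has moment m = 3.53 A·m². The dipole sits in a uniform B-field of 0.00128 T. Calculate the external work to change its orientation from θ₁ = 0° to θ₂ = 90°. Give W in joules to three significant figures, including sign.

W_ext = ΔU = −mB cosθ₂ + mB cosθ₁ = mB(cosθ₁ − cosθ₂).
W = (3.53)(0.00128)·(cos0° − cos90°) = (0.004518)·(+1.0000) = 0.004518 J.

W ≈ 0.00452 J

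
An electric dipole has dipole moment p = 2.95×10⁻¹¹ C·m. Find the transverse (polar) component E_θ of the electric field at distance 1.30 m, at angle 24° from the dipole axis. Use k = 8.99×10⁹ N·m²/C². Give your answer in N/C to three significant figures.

E_θ ≈ 0.0491 N/C

For a dipole, E_θ = (kp sinθ)/r³.
kp/r³ = (8.99×10⁹)(2.95×10⁻¹¹)/(1.30)³ = 0.1207 N/C.
E_θ = 0.1207·sin24° = 0.04910 N/C.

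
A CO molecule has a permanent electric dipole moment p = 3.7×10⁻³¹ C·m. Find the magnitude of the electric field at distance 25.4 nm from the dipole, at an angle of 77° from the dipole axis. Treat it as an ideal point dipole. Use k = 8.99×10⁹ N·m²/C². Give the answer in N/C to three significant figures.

At angle θ the dipole field magnitude is E = (kp/r³)·√(1 + 3cos²θ).
kp/r³ = (8.99×10⁹)(3.70×10⁻³¹) / (2.54×10⁻⁸)³ = 203.0 N/C.
√(1 + 3cos²77°) = √(1 + 3·0.0506) = √1.1518 ≈ 1.0732.
E ≈ 203.0 × 1.073 = 217.8 N/C.

E ≈ 218 N/C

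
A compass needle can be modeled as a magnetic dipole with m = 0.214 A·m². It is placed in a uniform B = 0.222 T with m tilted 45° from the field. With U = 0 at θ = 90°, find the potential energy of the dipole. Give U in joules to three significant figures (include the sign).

U = −m·B = −mB cosθ.
U = −(0.214)(0.222)·cos45° = -0.03359 J.

U ≈ -0.0336 J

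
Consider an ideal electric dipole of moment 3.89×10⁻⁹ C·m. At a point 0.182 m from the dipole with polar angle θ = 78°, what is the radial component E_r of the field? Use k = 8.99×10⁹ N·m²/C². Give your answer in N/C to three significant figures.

For a dipole, E_r = (2kp cosθ)/r³.
kp/r³ = (8.99×10⁹)(3.89×10⁻⁹)/(0.182)³ = 5801 N/C.
E_r = 2·5801·cos78° = 2412 N/C.

E_r ≈ 2410 N/C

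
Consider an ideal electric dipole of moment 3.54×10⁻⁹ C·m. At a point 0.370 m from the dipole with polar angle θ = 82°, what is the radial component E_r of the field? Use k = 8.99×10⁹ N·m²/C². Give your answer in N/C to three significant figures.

For a dipole, E_r = (2kp cosθ)/r³.
kp/r³ = (8.99×10⁹)(3.54×10⁻⁹)/(0.370)³ = 628.3 N/C.
E_r = 2·628.3·cos82° = 174.9 N/C.

E_r ≈ 175 N/C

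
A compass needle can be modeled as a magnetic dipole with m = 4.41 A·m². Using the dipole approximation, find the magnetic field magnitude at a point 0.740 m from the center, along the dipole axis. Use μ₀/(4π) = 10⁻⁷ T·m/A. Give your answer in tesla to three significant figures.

B ≈ 2.18×10⁻⁶ T

On axis B = (μ₀/4π)·2m/r³.
B = 2·(10⁻⁷)·(4.41) / (0.740)³ = 2.177×10⁻⁶ T.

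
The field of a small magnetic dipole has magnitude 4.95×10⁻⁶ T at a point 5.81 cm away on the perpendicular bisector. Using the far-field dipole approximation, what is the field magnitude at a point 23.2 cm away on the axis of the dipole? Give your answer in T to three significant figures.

B ≈ 1.55×10⁻⁷ T

Dipole fields scale as 1/r³ in the far field.
The axial field is twice the equatorial field at the same r, so the geometry factor is 2/1.
B₂ = B₁ · (2/1) · (r₁/r₂)³ = 4.95×10⁻⁶ · 2 · (5.81/23.2)³.
(r₁/r₂)³ = (0.2504)³ = 0.01571.
B₂ ≈ 1.555×10⁻⁷ T.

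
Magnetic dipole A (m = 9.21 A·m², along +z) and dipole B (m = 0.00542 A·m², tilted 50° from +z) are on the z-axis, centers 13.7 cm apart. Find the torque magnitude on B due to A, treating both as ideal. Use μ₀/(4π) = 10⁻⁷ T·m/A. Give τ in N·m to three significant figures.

Dipole B is on the axis of dipole A, so B₁ there is axial: B₁ = (μ₀/4π)·2m₁/r³ along +z.
B₁ = 2(10⁻⁷)(9.21)/(0.137)³ = 7.164×10⁻⁴ T.
τ = m₂ B₁ sinθ.
τ = (0.00542)(7.164×10⁻⁴)·sin50° = 2.974×10⁻⁶ N·m.

τ ≈ 2.97×10⁻⁶ N·m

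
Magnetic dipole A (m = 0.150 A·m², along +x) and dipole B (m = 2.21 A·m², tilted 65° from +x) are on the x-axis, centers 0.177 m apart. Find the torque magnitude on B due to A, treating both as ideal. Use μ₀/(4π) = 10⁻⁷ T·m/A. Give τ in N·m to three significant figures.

τ ≈ 1.08×10⁻⁵ N·m

Dipole B is on the axis of dipole A, so B₁ there is axial: B₁ = (μ₀/4π)·2m₁/r³ along +x.
B₁ = 2(10⁻⁷)(0.150)/(0.177)³ = 5.410×10⁻⁶ T.
τ = m₂ B₁ sinθ.
τ = (2.21)(5.410×10⁻⁶)·sin65° = 1.084×10⁻⁵ N·m.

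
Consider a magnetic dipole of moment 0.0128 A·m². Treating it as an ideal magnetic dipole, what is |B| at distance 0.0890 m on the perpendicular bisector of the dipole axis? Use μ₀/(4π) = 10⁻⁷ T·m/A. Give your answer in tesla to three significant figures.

B ≈ 1.82×10⁻⁶ T

In the equatorial plane B = (μ₀/4π)·m/r³ (half the axial value).
B = (10⁻⁷)·(0.0128) / (0.0890)³ = 1.816×10⁻⁶ T.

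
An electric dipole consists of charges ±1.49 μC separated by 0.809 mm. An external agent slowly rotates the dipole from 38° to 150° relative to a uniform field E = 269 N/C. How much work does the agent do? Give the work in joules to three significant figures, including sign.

Dipole moment p = qd = (1.49×10⁻⁶ C)(8.09×10⁻⁴ m) = 1.205×10⁻⁹ C·m.
W_ext = ΔU = U(θ₂) − U(θ₁) = −pE cosθ₂ − (−pE cosθ₁) = pE(cosθ₁ − cosθ₂).
W = (1.205×10⁻⁹)(269)·(cos38° − cos150°) = (3.241×10⁻⁷)·(+1.6540) = 5.361×10⁻⁷ J.

W ≈ 5.36×10⁻⁷ J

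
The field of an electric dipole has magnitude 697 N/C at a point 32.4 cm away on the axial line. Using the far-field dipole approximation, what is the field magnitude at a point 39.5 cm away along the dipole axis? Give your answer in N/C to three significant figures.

E ≈ 385 N/C

Dipole fields scale as 1/r³ in the far field; the geometry is the same at both points.
E₂ = E₁ · (r₁/r₂)³ = 697 · (32.4/39.5)³.
(r₁/r₂)³ = (0.8203)³ = 0.5519.
E₂ ≈ 384.7 N/C.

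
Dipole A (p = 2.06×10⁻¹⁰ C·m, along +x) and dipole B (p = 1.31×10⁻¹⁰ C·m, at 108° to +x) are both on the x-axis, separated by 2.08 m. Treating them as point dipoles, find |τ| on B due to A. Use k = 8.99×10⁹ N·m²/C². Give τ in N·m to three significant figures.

τ ≈ 5.13×10⁻¹¹ N·m

The second dipole sits on the axis of the first, so the field there is axial: E₁ = 2kp₁/r³ along +x.
E₁ = 2(8.99×10⁹)(2.06×10⁻¹⁰)/(2.08)³ = 0.4116 N/C.
Torque on the second dipole: τ = p₂ E₁ sinθ.
τ = (1.31×10⁻¹⁰)(0.4116)·sin108° = 5.128×10⁻¹¹ N·m.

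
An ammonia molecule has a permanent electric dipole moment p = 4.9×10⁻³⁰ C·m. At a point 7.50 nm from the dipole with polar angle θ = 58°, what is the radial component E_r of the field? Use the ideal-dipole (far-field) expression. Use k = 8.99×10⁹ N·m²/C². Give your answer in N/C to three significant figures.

E_r ≈ 1.11×10⁵ N/C

For a dipole, E_r = (2kp cosθ)/r³.
kp/r³ = (8.99×10⁹)(4.90×10⁻³⁰)/(7.50×10⁻⁹)³ = 1.044×10⁵ N/C.
E_r = 2·1.044×10⁵·cos58° = 1.107×10⁵ N/C.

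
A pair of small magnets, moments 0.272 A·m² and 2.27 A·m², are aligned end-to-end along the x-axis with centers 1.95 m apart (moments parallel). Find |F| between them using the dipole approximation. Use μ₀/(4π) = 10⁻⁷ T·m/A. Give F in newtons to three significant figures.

On-axis B of dipole 1: B = (μ₀/4π)·2m₁/r³. Force on dipole 2: F = m₂·dB/dr.
dB/dr = −(μ₀/4π)·6m₁/r⁴, so |F| = (μ₀/4π)·6m₁m₂/r⁴.
F = 6(10⁻⁷)(0.272)(2.27)/(1.95)⁴ = 2.562×10⁻⁸ N.

F ≈ 2.56×10⁻⁸ N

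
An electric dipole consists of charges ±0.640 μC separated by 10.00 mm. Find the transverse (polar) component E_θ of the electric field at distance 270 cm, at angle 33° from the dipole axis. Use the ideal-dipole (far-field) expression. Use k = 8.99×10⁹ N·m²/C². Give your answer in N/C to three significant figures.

E_θ ≈ 1.59 N/C

Dipole moment p = qd = (6.40×10⁻⁷ C)(0.0100 m) = 6.40×10⁻⁹ C·m.
For a dipole, E_θ = (kp sinθ)/r³.
kp/r³ = (8.99×10⁹)(6.40×10⁻⁹)/(2.70)³ = 2.923 N/C.
E_θ = 2.923·sin33° = 1.592 N/C.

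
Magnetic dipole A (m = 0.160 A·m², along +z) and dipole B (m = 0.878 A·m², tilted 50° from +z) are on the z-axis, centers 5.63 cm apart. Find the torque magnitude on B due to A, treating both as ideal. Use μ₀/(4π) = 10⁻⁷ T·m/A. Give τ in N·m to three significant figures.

Dipole B is on the axis of dipole A, so B₁ there is axial: B₁ = (μ₀/4π)·2m₁/r³ along +z.
B₁ = 2(10⁻⁷)(0.160)/(0.0563)³ = 1.793×10⁻⁴ T.
τ = m₂ B₁ sinθ.
τ = (0.878)(1.793×10⁻⁴)·sin50° = 1.206×10⁻⁴ N·m.

τ ≈ 1.21×10⁻⁴ N·m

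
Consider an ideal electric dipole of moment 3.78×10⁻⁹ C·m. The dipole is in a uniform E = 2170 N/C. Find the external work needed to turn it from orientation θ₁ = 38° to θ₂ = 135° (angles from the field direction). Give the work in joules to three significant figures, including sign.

W_ext = ΔU = U(θ₂) − U(θ₁) = −pE cosθ₂ − (−pE cosθ₁) = pE(cosθ₁ − cosθ₂).
W = (3.78×10⁻⁹)(2170)·(cos38° − cos135°) = (8.203×10⁻⁶)·(+1.4951) = 1.226×10⁻⁵ J.

W ≈ 1.23×10⁻⁵ J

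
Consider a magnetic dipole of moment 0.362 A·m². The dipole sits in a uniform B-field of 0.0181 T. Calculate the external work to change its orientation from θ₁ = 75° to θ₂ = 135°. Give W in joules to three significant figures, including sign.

W ≈ 0.00633 J

W_ext = ΔU = −mB cosθ₂ + mB cosθ₁ = mB(cosθ₁ − cosθ₂).
W = (0.362)(0.0181)·(cos75° − cos135°) = (0.006552)·(+0.9659) = 0.006329 J.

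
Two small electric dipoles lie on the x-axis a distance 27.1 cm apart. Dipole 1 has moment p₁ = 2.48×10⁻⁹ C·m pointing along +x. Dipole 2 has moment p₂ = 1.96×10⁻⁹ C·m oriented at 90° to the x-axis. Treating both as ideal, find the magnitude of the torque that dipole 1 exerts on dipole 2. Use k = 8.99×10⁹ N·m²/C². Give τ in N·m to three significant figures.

τ ≈ 4.39×10⁻⁶ N·m

The second dipole sits on the axis of the first, so the field there is axial: E₁ = 2kp₁/r³ along +x.
E₁ = 2(8.99×10⁹)(2.48×10⁻⁹)/(0.271)³ = 2240 N/C.
Torque on the second dipole: τ = p₂ E₁ sinθ.
τ = (1.96×10⁻⁹)(2240)·sin90° = 4.391×10⁻⁶ N·m.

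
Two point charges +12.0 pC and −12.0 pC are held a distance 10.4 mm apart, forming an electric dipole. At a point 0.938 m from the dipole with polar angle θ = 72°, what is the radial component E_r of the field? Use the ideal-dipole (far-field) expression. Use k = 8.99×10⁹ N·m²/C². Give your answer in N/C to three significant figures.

Dipole moment p = qd = (1.20×10⁻¹¹ C)(0.0104 m) = 1.248×10⁻¹³ C·m.
For a dipole, E_r = (2kp cosθ)/r³.
kp/r³ = (8.99×10⁹)(1.248×10⁻¹³)/(0.938)³ = 0.001359 N/C.
E_r = 2·0.001359·cos72° = 8.402×10⁻⁴ N/C.

E_r ≈ 8.40×10⁻⁴ N/C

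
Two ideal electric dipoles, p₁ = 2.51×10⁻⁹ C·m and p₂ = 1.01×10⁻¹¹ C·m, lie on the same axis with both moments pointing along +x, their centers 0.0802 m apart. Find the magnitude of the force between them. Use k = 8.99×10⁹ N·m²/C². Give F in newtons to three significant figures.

F ≈ 3.31×10⁻⁵ N

On-axis field of dipole 1 at distance r: E = 2kp₁/r³. Force on dipole 2 is F = p₂·dE/dr (gradient along axis).
dE/dr = −6kp₁/r⁴, so |F| = 6kp₁p₂/r⁴ (attractive for aligned moments).
F = 6(8.99×10⁹)(2.51×10⁻⁹)(1.01×10⁻¹¹)/(0.0802)⁴ = 3.305×10⁻⁵ N.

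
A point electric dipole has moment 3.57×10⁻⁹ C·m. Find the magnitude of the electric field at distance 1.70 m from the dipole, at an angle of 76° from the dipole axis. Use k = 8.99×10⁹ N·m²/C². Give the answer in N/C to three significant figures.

E ≈ 7.08 N/C

At angle θ the dipole field magnitude is E = (kp/r³)·√(1 + 3cos²θ).
kp/r³ = (8.99×10⁹)(3.57×10⁻⁹) / (1.70)³ = 6.533 N/C.
√(1 + 3cos²76°) = √(1 + 3·0.0585) = √1.1756 ≈ 1.0842.
E ≈ 6.533 × 1.084 = 7.083 N/C.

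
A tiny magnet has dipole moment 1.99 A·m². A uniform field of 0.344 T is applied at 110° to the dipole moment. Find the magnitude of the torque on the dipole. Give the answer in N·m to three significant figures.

Torque on a magnetic dipole: τ = mB sinθ.
τ = (1.99)(0.344)·sin110° = 0.6433 N·m.

τ ≈ 0.643 N·m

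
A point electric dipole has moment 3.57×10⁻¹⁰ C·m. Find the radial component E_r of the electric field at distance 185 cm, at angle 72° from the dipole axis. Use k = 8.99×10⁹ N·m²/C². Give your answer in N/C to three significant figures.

For a dipole, E_r = (2kp cosθ)/r³.
kp/r³ = (8.99×10⁹)(3.57×10⁻¹⁰)/(1.85)³ = 0.5069 N/C.
E_r = 2·0.5069·cos72° = 0.3133 N/C.

E_r ≈ 0.313 N/C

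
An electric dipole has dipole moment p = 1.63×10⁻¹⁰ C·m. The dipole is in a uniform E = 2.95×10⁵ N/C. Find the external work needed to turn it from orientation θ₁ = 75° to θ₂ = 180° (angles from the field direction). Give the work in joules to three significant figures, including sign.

W_ext = ΔU = U(θ₂) − U(θ₁) = −pE cosθ₂ − (−pE cosθ₁) = pE(cosθ₁ − cosθ₂).
W = (1.63×10⁻¹⁰)(2.95×10⁵)·(cos75° − cos180°) = (4.809×10⁻⁵)·(+1.2588) = 6.053×10⁻⁵ J.

W ≈ 6.05×10⁻⁵ J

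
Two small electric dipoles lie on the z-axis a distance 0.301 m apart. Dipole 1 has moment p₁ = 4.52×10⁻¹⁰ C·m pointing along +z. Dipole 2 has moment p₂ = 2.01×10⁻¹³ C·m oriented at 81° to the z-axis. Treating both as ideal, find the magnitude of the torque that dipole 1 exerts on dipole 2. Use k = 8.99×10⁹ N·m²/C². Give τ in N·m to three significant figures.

τ ≈ 5.92×10⁻¹¹ N·m

The second dipole sits on the axis of the first, so the field there is axial: E₁ = 2kp₁/r³ along +z.
E₁ = 2(8.99×10⁹)(4.52×10⁻¹⁰)/(0.301)³ = 298.0 N/C.
Torque on the second dipole: τ = p₂ E₁ sinθ.
τ = (2.01×10⁻¹³)(298.0)·sin81° = 5.916×10⁻¹¹ N·m.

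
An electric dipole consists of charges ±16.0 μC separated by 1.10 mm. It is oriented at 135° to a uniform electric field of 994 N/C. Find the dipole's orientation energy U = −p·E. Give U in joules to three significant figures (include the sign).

U ≈ 1.24×10⁻⁵ J

Dipole moment p = qd = (1.60×10⁻⁵ C)(0.00110 m) = 1.76×10⁻⁸ C·m.
U = −p·E = −pE cosθ.
U = −(1.76×10⁻⁸)(994)·cos135° = 1.237×10⁻⁵ J.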